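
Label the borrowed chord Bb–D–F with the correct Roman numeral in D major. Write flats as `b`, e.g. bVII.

bVI

In D major scale degree 6 is B; Bb is its lowered form, from D minor. Bb–D–F is a major chord — the form found in D minor, not the diatonic vi (Bm). Borrowed into D major it is written bVI.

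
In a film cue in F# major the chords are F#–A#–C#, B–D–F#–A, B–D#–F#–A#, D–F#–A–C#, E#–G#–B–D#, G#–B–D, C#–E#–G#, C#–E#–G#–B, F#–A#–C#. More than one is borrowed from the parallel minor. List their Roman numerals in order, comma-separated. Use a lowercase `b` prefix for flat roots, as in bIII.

iv7, bVImaj7, ii°

F# major has the diatonic set F#, G#m, A#m, B, C#, D#m, E#dim. F#–A#–C# = F#, B–D#–F#–A# = Bmaj7, E#–G#–B–D# = E#m7b5, C#–E#–G# = C# and C#–E#–G#–B = C#7 all belong to that set. B–D–F#–A doesn't fit — on degree 4 F# major would have B (IV). Bm7 is the degree-4 chord of F# minor, so it is the borrowed iv7. D–F#–A–C# doesn't fit — on degree 6 F# major would have D#m (vi). Dmaj7 is the degree-6 chord of F# minor, so it is the borrowed bVImaj7. But G#–B–D is foreign: the diatonic ii on degree 2 is G#m, whereas G#dim comes from F# minor. It is labeled ii°.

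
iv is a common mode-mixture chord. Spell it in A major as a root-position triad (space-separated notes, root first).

D F A

The root, D, is scale degree 4 — the same note in A major and A minor; only the chord quality changes. Building the minor chord from the parallel minor on D: D–F–A.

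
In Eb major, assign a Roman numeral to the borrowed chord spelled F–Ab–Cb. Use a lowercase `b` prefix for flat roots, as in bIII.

The root F is the diatonic 2nd degree of Eb major; the borrowing shows in the chord quality. Diatonically Eb major has Fm (ii) on that degree; F–Ab–Cb is instead the diminished chord native to Eb minor, so it takes the label ii°.

ii°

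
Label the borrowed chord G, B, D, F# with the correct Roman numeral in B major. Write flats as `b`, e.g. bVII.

bVImaj7

The root G is the lowered 6th scale degree — diatonically B major has G# there. G–B–D–F# is a major-seventh chord — the form found in B minor, not the diatonic vi (G#m). Borrowed into B major it is written bVImaj7.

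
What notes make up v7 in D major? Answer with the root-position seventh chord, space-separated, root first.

A C E G

v7 is built on scale degree 5, which is A in both D major and its parallel. Building the minor-seventh chord from the parallel minor on A: A–C–E–G.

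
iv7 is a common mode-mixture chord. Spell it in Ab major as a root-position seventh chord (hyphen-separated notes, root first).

iv7 is built on scale degree 4, which is Db in both Ab major and its parallel. Building the minor-seventh chord from the parallel minor on Db: Db–Fb–Ab–Cb.

Db-Fb-Ab-Cb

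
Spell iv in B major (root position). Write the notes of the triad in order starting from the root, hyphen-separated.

The root, E, is scale degree 4 — the same note in B major and B minor; only the chord quality changes. In B minor the chord on E is E–G–B.

E-G-B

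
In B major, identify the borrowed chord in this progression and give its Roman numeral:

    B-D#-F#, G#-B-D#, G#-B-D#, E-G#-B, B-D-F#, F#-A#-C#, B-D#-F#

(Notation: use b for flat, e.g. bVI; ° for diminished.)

B major has the diatonic set B, C#m, D#m, E, F#, G#m, A#dim. B–D#–F# = B, G#–B–D# = G#m, E–G#–B = E and F#–A#–C# = F# all belong to that set. B–D–F# is not: scale degree 1 in B major carries B (I). In B minor the chord on that degree is Bm, so here it functions as i, borrowed from the parallel minor.

i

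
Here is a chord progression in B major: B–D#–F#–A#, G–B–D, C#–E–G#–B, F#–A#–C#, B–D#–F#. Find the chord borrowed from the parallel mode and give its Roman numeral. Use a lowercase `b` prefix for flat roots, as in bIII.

bVI

In B major the diatonic chords are B, C#m, D#m, E, F#, G#m, A#dim. Of the given chords, B–D#–F#–A# = Bmaj7, C#–E–G#–B = C#m7, F#–A#–C# = F# and B–D#–F# = B are diatonic. G–B–D is not: scale degree 6 in B major carries G#m (vi). In B minor the chord on that degree is G, so here it functions as bVI, borrowed from the parallel minor.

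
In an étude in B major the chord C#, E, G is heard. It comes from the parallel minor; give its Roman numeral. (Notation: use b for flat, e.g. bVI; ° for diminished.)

C# is scale degree 2 in B major. The diatonic chord on degree 2 would be C#m (ii), but C#–E–G is the diminished chord from B minor. As a borrowed chord it is labeled ii°.

ii°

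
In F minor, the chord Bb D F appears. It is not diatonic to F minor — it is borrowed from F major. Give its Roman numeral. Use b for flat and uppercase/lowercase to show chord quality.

IV

Bb is scale degree 4 in F minor. Diatonically F minor has Bbm (iv) on that degree; Bb–D–F is instead the major chord native to F major, so it takes the label IV.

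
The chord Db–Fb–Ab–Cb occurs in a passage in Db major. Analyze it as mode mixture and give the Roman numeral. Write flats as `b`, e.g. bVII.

Db is scale degree 1 in Db major. Db–Fb–Ab–Cb is a minor-seventh chord — the form found in Db minor, not the diatonic I (Db). Borrowed into Db major it is written i7.

i7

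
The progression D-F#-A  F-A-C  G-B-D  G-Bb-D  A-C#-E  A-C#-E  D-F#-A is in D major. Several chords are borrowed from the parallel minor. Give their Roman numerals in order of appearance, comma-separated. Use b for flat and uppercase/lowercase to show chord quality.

bIII, iv

The diatonic triads in D major are D, Em, F#m, G, A, Bm, C#dim. D–F#–A = D, G–B–D = G and A–C#–E = A are all diatonic. F–A–C doesn't fit — on degree 3 D major would have F#m (iii). F is the degree-3 chord of D minor, so it is the borrowed bIII. G–Bb–D doesn't fit — on degree 4 D major would have G (IV). Gm is the degree-4 chord of D minor, so it is the borrowed iv.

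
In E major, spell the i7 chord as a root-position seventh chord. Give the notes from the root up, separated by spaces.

The root, E, is scale degree 1 — the same note in E major and E minor; only the chord quality changes. Building the minor-seventh chord from the parallel minor on E: E–G–B–D.

E G B D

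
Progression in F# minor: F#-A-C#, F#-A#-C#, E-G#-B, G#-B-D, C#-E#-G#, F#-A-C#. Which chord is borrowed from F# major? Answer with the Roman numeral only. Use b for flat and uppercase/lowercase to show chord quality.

I

The diatonic triads in F# minor (with V from harmonic minor) are F#m, G#dim, A, Bm, C#, D, E. F#–A–C# = F#m, E–G#–B = E, G#–B–D = G#dim and C#–E#–G# = C# all belong to that set. But F#–A#–C# is foreign: the diatonic i on degree 1 is F#m, whereas F# comes from F# major. It is labeled I.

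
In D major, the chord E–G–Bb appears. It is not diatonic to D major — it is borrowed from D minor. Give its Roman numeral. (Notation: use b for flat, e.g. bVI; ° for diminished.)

E is scale degree 2 in D major. The diatonic chord on degree 2 would be Em (ii), but E–G–Bb is the diminished chord from D minor. As a borrowed chord it is labeled ii°.

ii°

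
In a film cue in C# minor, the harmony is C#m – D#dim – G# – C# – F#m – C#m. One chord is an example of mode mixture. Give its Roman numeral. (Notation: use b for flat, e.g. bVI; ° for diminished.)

In C# minor (with V from harmonic minor) the diatonic chords are C#m, D#dim, E, F#m, G#, A, B. C#m, D#dim, G# and F#m are all diatonic. C# (C#–E#–G#) is not: scale degree 1 in C# minor carries C#m (i). In C# major the chord on that degree is C#, so here it functions as I, borrowed from the parallel major.

I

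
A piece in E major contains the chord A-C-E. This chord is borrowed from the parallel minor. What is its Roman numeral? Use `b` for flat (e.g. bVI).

iv

A is scale degree 4 in E major. Diatonically E major has A (IV) on that degree; A–C–E is instead the minor chord native to E minor, so it takes the label iv.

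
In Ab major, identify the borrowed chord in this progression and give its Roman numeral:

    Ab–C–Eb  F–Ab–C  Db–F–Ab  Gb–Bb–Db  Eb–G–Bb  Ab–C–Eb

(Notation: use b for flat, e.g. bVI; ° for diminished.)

In Ab major the diatonic chords are Ab, Bbm, Cm, Db, Eb, Fm, Gdim. Ab–C–Eb = Ab, F–Ab–C = Fm, Db–F–Ab = Db and Eb–G–Bb = Eb all belong to that set. Gb–Bb–Db doesn't fit — on degree 7 Ab major would have Gdim (vii°). Gb is the degree-7 chord of Ab minor, so it is the borrowed bVII.

bVII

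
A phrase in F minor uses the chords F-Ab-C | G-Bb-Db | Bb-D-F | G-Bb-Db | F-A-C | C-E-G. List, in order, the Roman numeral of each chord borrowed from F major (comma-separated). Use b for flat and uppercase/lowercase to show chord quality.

IV, I

In F minor (with V from harmonic minor) the diatonic chords are Fm, Gdim, Ab, Bbm, C, Db, Eb. Of the given chords, F–Ab–C = Fm, G–Bb–Db = Gdim and C–E–G = C are diatonic. But Bb–D–F is foreign: the diatonic iv on degree 4 is Bbm, whereas Bb comes from F major. It is labeled IV. F–A–C is not: scale degree 1 in F minor carries Fm (i). In F major the chord on that degree is F, so here it functions as I, borrowed from the parallel major.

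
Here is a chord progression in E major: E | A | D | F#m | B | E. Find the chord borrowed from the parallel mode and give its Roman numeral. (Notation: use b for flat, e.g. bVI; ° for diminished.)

In E major the diatonic chords are E, F#m, G#m, A, B, C#m, D#dim. E, A, F#m and B all belong to that set. D (D–F#–A) is not: scale degree 7 in E major carries D#dim (vii°). In E minor the chord on that degree is D, so here it functions as bVII, borrowed from the parallel minor.

bVII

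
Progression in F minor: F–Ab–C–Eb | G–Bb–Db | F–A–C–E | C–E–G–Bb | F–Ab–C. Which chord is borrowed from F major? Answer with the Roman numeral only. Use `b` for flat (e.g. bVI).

Imaj7

The diatonic triads in F minor (with V from harmonic minor) are Fm, Gdim, Ab, Bbm, C, Db, Eb. F–Ab–C–Eb = Fm7, G–Bb–Db = Gdim, C–E–G–Bb = C7 and F–Ab–C = Fm are all diatonic. F–A–C–E doesn't fit — on degree 1 F minor would have Fm (i). Fmaj7 is the degree-1 chord of F major, so it is the borrowed Imaj7.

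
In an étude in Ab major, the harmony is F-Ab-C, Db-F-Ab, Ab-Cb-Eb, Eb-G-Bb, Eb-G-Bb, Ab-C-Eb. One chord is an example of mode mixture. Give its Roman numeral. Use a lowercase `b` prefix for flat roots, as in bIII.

i

In Ab major the diatonic chords are Ab, Bbm, Cm, Db, Eb, Fm, Gdim. Of the given chords, F–Ab–C = Fm, Db–F–Ab = Db, Eb–G–Bb = Eb and Ab–C–Eb = Ab are diatonic. But Ab–Cb–Eb is foreign: the diatonic I on degree 1 is Ab, whereas Abm comes from Ab minor. It is labeled i.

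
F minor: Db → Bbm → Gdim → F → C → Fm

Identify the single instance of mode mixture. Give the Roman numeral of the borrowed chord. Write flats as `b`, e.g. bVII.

I

The diatonic triads in F minor (with V from harmonic minor) are Fm, Gdim, Ab, Bbm, C, Db, Eb. Db, Bbm, Gdim, C and Fm are all diatonic. F (F–A–C) is not: scale degree 1 in F minor carries Fm (i). In F major the chord on that degree is F, so here it functions as I, borrowed from the parallel major.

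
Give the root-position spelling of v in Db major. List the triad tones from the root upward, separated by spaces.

Ab Cb Eb

v is built on scale degree 5, which is Ab in both Db major and its parallel. In Db minor the chord on Ab is Ab–Cb–Eb.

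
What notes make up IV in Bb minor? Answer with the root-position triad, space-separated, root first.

Eb G Bb

The root, Eb, is scale degree 4 — the same note in Bb minor and Bb major; only the chord quality changes. Stacking thirds in Bb major on Eb gives Eb–G–Bb.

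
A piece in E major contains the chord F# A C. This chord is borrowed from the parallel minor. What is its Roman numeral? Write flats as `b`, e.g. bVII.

F# is scale degree 2 in E major. F#–A–C is a diminished chord — the form found in E minor, not the diatonic ii (F#m). Borrowed into E major it is written ii°.

ii°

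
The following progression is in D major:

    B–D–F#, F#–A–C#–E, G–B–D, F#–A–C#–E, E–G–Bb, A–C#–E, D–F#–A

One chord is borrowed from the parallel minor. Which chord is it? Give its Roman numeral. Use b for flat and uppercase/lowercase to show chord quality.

The diatonic triads in D major are D, Em, F#m, G, A, Bm, C#dim. B–D–F# = Bm, F#–A–C#–E = F#m7, G–B–D = G, A–C#–E = A and D–F#–A = D are all diatonic. E–G–Bb is not: scale degree 2 in D major carries Em (ii). In D minor the chord on that degree is Edim, so here it functions as ii°, borrowed from the parallel minor.

ii°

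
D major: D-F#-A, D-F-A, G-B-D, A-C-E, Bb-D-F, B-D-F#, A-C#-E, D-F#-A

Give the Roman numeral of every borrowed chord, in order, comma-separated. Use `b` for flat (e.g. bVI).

i, v, bVI

The diatonic triads in D major are D, Em, F#m, G, A, Bm, C#dim. D–F#–A = D, G–B–D = G, B–D–F# = Bm and A–C#–E = A are all diatonic. But D–F–A is foreign: the diatonic I on degree 1 is D, whereas Dm comes from D minor. It is labeled i. A–C–E is not: scale degree 5 in D major carries A (V). In D minor the chord on that degree is Am, so here it functions as v, borrowed from the parallel minor. Bb–D–F is not: scale degree 6 in D major carries Bm (vi). In D minor the chord on that degree is Bb, so here it functions as bVI, borrowed from the parallel minor.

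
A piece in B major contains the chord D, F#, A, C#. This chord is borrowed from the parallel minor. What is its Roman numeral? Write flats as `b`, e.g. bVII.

bIIImaj7

In B major scale degree 3 is D#; D is its lowered form, from B minor. Diatonically B major has D#m (iii) on that degree; D–F#–A–C# is instead the major-seventh chord native to B minor, so it takes the label bIIImaj7.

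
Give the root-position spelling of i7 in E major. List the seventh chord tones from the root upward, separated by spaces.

E G B D

i7 is built on scale degree 1, which is E in both E major and its parallel. Building the minor-seventh chord from the parallel minor on E: E–G–B–D.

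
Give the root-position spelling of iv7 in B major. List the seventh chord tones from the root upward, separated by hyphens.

E-G-B-D

The root, E, is scale degree 4 — the same note in B major and B minor; only the chord quality changes. Stacking thirds in B minor on E gives E–G–B–D.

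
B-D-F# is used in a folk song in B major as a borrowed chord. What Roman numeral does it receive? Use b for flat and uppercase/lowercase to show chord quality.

i

The root B is the diatonic 1st degree of B major; the borrowing shows in the chord quality. The diatonic chord on degree 1 would be B (I), but B–D–F# is the minor chord from B minor. As a borrowed chord it is labeled i.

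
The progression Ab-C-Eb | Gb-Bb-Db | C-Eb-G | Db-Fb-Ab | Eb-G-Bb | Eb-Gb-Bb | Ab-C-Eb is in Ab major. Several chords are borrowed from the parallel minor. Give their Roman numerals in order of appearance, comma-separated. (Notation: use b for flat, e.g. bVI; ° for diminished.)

In Ab major the diatonic chords are Ab, Bbm, Cm, Db, Eb, Fm, Gdim. Of the given chords, Ab–C–Eb = Ab, C–Eb–G = Cm and Eb–G–Bb = Eb are diatonic. Gb–Bb–Db is not: scale degree 7 in Ab major carries Gdim (vii°). In Ab minor the chord on that degree is Gb, so here it functions as bVII, borrowed from the parallel minor. Db–Fb–Ab is not: scale degree 4 in Ab major carries Db (IV). In Ab minor the chord on that degree is Dbm, so here it functions as iv, borrowed from the parallel minor. Eb–Gb–Bb is not: scale degree 5 in Ab major carries Eb (V). In Ab minor the chord on that degree is Ebm, so here it functions as v, borrowed from the parallel minor.

bVII, iv, v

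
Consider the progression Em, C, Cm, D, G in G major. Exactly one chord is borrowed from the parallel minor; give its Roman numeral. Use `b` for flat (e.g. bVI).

iv

G major has the diatonic set G, Am, Bm, C, D, Em, F#dim. Em, C, D and G are all diatonic. Cm (C–Eb–G) is not: scale degree 4 in G major carries C (IV). In G minor the chord on that degree is Cm, so here it functions as iv, borrowed from the parallel minor.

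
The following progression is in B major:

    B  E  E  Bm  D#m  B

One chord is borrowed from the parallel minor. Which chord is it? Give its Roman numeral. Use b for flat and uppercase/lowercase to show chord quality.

i

B major has the diatonic set B, C#m, D#m, E, F#, G#m, A#dim. B, E and D#m all belong to that set. Bm (B–D–F#) is not: scale degree 1 in B major carries B (I). In B minor the chord on that degree is Bm, so here it functions as i, borrowed from the parallel minor.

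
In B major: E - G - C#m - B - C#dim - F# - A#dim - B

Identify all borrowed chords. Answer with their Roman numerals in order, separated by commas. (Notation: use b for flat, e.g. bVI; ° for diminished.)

bVI, ii°

B major has the diatonic set B, C#m, D#m, E, F#, G#m, A#dim. E, C#m, B, F# and A#dim are all diatonic. G (G–B–D) doesn't fit — on degree 6 B major would have G#m (vi). G is the degree-6 chord of B minor, so it is the borrowed bVI. C#dim (C#–E–G) is not: scale degree 2 in B major carries C#m (ii). In B minor the chord on that degree is C#dim, so here it functions as ii°, borrowed from the parallel minor.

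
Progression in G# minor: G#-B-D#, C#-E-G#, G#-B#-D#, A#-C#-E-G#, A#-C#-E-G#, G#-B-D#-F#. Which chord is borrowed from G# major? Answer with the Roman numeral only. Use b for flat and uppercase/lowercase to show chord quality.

I

The diatonic triads in G# minor (with V from harmonic minor) are G#m, A#dim, B, C#m, D#, E, F#. Of the given chords, G#–B–D# = G#m, C#–E–G# = C#m, A#–C#–E–G# = A#m7b5 and G#–B–D#–F# = G#m7 are diatonic. G#–B#–D# doesn't fit — on degree 1 G# minor would have G#m (i). G# is the degree-1 chord of G# major, so it is the borrowed I.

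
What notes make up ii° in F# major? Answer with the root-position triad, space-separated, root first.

ii° is built on scale degree 2, which is G# in both F# major and its parallel. Stacking thirds in F# minor on G# gives G#–B–D.

G# B D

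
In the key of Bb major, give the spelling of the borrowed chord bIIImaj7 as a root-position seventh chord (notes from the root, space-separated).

Db F Ab C

bIIImaj7 is built on the lowered scale degree 3. In Bb major degree 3 is D; lowered it becomes Db. In Bb minor the chord on Db is Db–F–Ab–C.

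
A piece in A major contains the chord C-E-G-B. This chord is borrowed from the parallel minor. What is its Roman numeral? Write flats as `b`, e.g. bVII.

The root C is the lowered 3rd scale degree — diatonically A major has C# there. Diatonically A major has C#m (iii) on that degree; C–E–G–B is instead the major-seventh chord native to A minor, so it takes the label bIIImaj7.

bIIImaj7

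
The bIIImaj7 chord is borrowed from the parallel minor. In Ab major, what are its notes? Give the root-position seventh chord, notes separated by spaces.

bIIImaj7 is built on the lowered scale degree 3. In Ab major degree 3 is C; lowered it becomes Cb. Building the major-seventh chord from the parallel minor on Cb: Cb–Eb–Gb–Bb.

Cb Eb Gb Bb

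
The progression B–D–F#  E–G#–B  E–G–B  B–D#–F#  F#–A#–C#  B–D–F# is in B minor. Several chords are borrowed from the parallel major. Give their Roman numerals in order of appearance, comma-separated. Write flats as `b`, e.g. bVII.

IV, I

In B minor (with V from harmonic minor) the diatonic chords are Bm, C#dim, D, Em, F#, G, A. B–D–F# = Bm, E–G–B = Em and F#–A#–C# = F# all belong to that set. E–G#–B doesn't fit — on degree 4 B minor would have Em (iv). E is the degree-4 chord of B major, so it is the borrowed IV. B–D#–F# doesn't fit — on degree 1 B minor would have Bm (i). B is the degree-1 chord of B major, so it is the borrowed I.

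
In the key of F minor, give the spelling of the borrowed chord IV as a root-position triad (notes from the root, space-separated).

IV is built on scale degree 4, which is Bb in both F minor and its parallel. Stacking thirds in F major on Bb gives Bb–D–F.

Bb D F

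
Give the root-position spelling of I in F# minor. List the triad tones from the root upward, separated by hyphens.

F#-A#-C#

The root, F#, is scale degree 1 — the same note in F# minor and F# major; only the chord quality changes. Stacking thirds in F# major on F# gives F#–A#–C#.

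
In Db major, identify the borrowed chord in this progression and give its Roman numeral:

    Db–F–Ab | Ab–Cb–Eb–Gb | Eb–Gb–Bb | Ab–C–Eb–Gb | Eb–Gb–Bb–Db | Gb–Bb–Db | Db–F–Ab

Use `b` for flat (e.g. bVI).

v7

The diatonic triads in Db major are Db, Ebm, Fm, Gb, Ab, Bbm, Cdim. Db–F–Ab = Db, Eb–Gb–Bb = Ebm, Ab–C–Eb–Gb = Ab7, Eb–Gb–Bb–Db = Ebm7 and Gb–Bb–Db = Gb are all diatonic. Ab–Cb–Eb–Gb is not: scale degree 5 in Db major carries Ab (V). In Db minor the chord on that degree is Abm7, so here it functions as v7, borrowed from the parallel minor.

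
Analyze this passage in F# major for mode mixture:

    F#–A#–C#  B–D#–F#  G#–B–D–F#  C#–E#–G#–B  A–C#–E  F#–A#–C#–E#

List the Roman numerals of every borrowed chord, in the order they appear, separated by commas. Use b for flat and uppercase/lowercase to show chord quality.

The diatonic triads in F# major are F#, G#m, A#m, B, C#, D#m, E#dim. F#–A#–C# = F#, B–D#–F# = B, C#–E#–G#–B = C#7 and F#–A#–C#–E# = F#maj7 all belong to that set. G#–B–D–F# doesn't fit — on degree 2 F# major would have G#m (ii). G#m7b5 is the degree-2 chord of F# minor, so it is the borrowed iiø7. A–C#–E is not: scale degree 3 in F# major carries A#m (iii). In F# minor the chord on that degree is A, so here it functions as bIII, borrowed from the parallel minor.

iiø7, bIII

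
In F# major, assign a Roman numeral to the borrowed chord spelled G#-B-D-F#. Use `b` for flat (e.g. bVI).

G# is scale degree 2 in F# major. Diatonically F# major has G#m (ii) on that degree; G#–B–D–F# is instead the half-diminished-seventh chord native to F# minor, so it takes the label iiø7.

iiø7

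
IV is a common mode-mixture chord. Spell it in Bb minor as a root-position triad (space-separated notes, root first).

IV is built on scale degree 4, which is Eb in both Bb minor and its parallel. Stacking thirds in Bb major on Eb gives Eb–G–Bb.

Eb G Bb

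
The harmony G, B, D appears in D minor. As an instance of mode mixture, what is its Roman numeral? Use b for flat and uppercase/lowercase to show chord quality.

IV

The root G is the diatonic 4th degree of D minor; the borrowing shows in the chord quality. Diatonically D minor has Gm (iv) on that degree; G–B–D is instead the major chord native to D major, so it takes the label IV.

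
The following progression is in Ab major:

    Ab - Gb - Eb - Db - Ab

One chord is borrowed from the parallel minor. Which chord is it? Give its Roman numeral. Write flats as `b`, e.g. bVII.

bVII

The diatonic triads in Ab major are Ab, Bbm, Cm, Db, Eb, Fm, Gdim. Ab, Eb and Db all belong to that set. But Gb (Gb–Bb–Db) is foreign: the diatonic vii° on degree 7 is Gdim, whereas Gb comes from Ab minor. It is labeled bVII.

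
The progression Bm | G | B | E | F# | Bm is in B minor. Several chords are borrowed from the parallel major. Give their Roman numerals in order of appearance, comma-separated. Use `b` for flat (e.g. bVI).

I, IV

In B minor (with V from harmonic minor) the diatonic chords are Bm, C#dim, D, Em, F#, G, A. Bm, G and F# all belong to that set. B (B–D#–F#) is not: scale degree 1 in B minor carries Bm (i). In B major the chord on that degree is B, so here it functions as I, borrowed from the parallel major. E (E–G#–B) doesn't fit — on degree 4 B minor would have Em (iv). E is the degree-4 chord of B major, so it is the borrowed IV.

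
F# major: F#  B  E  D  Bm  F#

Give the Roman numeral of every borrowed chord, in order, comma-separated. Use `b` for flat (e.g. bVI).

bVII, bVI, iv

F# major has the diatonic set F#, G#m, A#m, B, C#, D#m, E#dim. F# and B both belong to that set. E (E–G#–B) is not: scale degree 7 in F# major carries E#dim (vii°). In F# minor the chord on that degree is E, so here it functions as bVII, borrowed from the parallel minor. D (D–F#–A) is not: scale degree 6 in F# major carries D#m (vi). In F# minor the chord on that degree is D, so here it functions as bVI, borrowed from the parallel minor. Bm (B–D–F#) is not: scale degree 4 in F# major carries B (IV). In F# minor the chord on that degree is Bm, so here it functions as iv, borrowed from the parallel minor.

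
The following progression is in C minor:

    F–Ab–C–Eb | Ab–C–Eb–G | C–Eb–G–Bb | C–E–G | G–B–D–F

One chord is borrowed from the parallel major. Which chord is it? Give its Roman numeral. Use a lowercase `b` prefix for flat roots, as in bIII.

C minor has the diatonic set Cm, Ddim, Eb, Fm, G, Ab, Bb (with V from harmonic minor). F–Ab–C–Eb = Fm7, Ab–C–Eb–G = Abmaj7, C–Eb–G–Bb = Cm7 and G–B–D–F = G7 all belong to that set. C–E–G is not: scale degree 1 in C minor carries Cm (i). In C major the chord on that degree is C, so here it functions as I, borrowed from the parallel major.

I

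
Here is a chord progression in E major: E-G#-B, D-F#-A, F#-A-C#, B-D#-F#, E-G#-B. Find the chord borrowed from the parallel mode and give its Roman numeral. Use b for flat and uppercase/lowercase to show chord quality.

bVII

In E major the diatonic chords are E, F#m, G#m, A, B, C#m, D#dim. E–G#–B = E, F#–A–C# = F#m and B–D#–F# = B all belong to that set. D–F#–A is not: scale degree 7 in E major carries D#dim (vii°). In E minor the chord on that degree is D, so here it functions as bVII, borrowed from the parallel minor.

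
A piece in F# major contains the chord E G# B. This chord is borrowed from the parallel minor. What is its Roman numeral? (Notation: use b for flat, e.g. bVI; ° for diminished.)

bVII

E is the lowered form of scale degree 7 in F# major (the diatonic degree 7 is E#). Diatonically F# major has E#dim (vii°) on that degree; E–G#–B is instead the major chord native to F# minor, so it takes the label bVII.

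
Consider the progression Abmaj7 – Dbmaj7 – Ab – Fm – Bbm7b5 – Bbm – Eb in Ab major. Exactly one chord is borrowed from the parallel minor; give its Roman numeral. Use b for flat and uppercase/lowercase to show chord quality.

iiø7

In Ab major the diatonic chords are Ab, Bbm, Cm, Db, Eb, Fm, Gdim. Of the given chords, Abmaj7, Dbmaj7, Ab, Fm, Bbm and Eb are diatonic. Bbm7b5 (Bb–Db–Fb–Ab) is not: scale degree 2 in Ab major carries Bbm (ii). In Ab minor the chord on that degree is Bbm7b5, so here it functions as iiø7, borrowed from the parallel minor.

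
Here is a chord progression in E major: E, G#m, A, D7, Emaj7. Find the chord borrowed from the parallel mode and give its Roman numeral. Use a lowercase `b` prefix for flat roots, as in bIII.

In E major the diatonic chords are E, F#m, G#m, A, B, C#m, D#dim. E, G#m, A and Emaj7 are all diatonic. But D7 (D–F#–A–C) is foreign: the diatonic vii° on degree 7 is D#dim, whereas D7 comes from E minor. It is labeled bVII7.

bVII7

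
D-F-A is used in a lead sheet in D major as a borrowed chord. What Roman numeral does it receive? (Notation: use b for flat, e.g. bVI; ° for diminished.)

i

The root D is the diatonic 1st degree of D major; the borrowing shows in the chord quality. D–F–A is a minor chord — the form found in D minor, not the diatonic I (D). Borrowed into D major it is written i.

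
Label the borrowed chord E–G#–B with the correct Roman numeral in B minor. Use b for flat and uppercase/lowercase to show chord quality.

The root E is the diatonic 4th degree of B minor; the borrowing shows in the chord quality. Diatonically B minor has Em (iv) on that degree; E–G#–B is instead the major chord native to B major, so it takes the label IV.

IV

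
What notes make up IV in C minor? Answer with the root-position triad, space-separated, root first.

F A C

The root, F, is scale degree 4 — the same note in C minor and C major; only the chord quality changes. In C major the chord on F is F–A–C.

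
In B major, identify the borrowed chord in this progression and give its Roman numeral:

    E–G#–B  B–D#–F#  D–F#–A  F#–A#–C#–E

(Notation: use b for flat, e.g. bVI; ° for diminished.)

bIII

In B major the diatonic chords are B, C#m, D#m, E, F#, G#m, A#dim. Of the given chords, E–G#–B = E, B–D#–F# = B and F#–A#–C#–E = F#7 are diatonic. D–F#–A doesn't fit — on degree 3 B major would have D#m (iii). D is the degree-3 chord of B minor, so it is the borrowed bIII.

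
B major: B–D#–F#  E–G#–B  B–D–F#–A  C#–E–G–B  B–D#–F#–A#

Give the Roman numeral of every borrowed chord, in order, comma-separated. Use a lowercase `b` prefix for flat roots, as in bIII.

The diatonic triads in B major are B, C#m, D#m, E, F#, G#m, A#dim. Of the given chords, B–D#–F# = B, E–G#–B = E and B–D#–F#–A# = Bmaj7 are diatonic. B–D–F#–A is not: scale degree 1 in B major carries B (I). In B minor the chord on that degree is Bm7, so here it functions as i7, borrowed from the parallel minor. C#–E–G–B is not: scale degree 2 in B major carries C#m (ii). In B minor the chord on that degree is C#m7b5, so here it functions as iiø7, borrowed from the parallel minor.

i7, iiø7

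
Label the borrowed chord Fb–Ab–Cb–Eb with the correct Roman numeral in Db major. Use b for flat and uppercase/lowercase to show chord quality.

In Db major scale degree 3 is F; Fb is its lowered form, from Db minor. The diatonic chord on degree 3 would be Fm (iii), but Fb–Ab–Cb–Eb is the major-seventh chord from Db minor. As a borrowed chord it is labeled bIIImaj7.

bIIImaj7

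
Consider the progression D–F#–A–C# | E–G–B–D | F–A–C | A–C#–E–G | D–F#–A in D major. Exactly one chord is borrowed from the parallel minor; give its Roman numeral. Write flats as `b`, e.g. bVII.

bIII

The diatonic triads in D major are D, Em, F#m, G, A, Bm, C#dim. D–F#–A–C# = Dmaj7, E–G–B–D = Em7, A–C#–E–G = A7 and D–F#–A = D are all diatonic. But F–A–C is foreign: the diatonic iii on degree 3 is F#m, whereas F comes from D minor. It is labeled bIII.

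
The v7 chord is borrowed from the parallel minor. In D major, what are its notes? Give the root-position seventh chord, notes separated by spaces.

A C E G

The root, A, is scale degree 5 — the same note in D major and D minor; only the chord quality changes. Building the minor-seventh chord from the parallel minor on A: A–C–E–G.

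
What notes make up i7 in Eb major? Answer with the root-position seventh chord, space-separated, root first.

i7 is built on scale degree 1, which is Eb in both Eb major and its parallel. In Eb minor the chord on Eb is Eb–Gb–Bb–Db.

Eb Gb Bb Db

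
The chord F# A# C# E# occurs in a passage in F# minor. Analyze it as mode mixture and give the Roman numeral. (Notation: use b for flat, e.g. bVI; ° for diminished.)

Imaj7

F# is scale degree 1 in F# minor. F#–A#–C#–E# is a major-seventh chord — the form found in F# major, not the diatonic i (F#m). Borrowed into F# minor it is written Imaj7.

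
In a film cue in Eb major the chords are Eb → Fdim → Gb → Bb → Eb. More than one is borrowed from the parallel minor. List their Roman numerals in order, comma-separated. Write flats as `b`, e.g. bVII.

ii°, bIII

Eb major has the diatonic set Eb, Fm, Gm, Ab, Bb, Cm, Ddim. Of the given chords, Eb and Bb are diatonic. But Fdim (F–Ab–Cb) is foreign: the diatonic ii on degree 2 is Fm, whereas Fdim comes from Eb minor. It is labeled ii°. Gb (Gb–Bb–Db) doesn't fit — on degree 3 Eb major would have Gm (iii). Gb is the degree-3 chord of Eb minor, so it is the borrowed bIII.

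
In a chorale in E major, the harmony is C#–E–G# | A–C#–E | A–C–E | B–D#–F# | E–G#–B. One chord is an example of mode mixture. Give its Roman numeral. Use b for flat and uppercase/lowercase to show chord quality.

iv

The diatonic triads in E major are E, F#m, G#m, A, B, C#m, D#dim. Of the given chords, C#–E–G# = C#m, A–C#–E = A, B–D#–F# = B and E–G#–B = E are diatonic. But A–C–E is foreign: the diatonic IV on degree 4 is A, whereas Am comes from E minor. It is labeled iv.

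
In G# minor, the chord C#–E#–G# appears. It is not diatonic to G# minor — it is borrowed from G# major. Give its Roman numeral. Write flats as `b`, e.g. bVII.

C# is scale degree 4 in G# minor. C#–E#–G# is a major chord — the form found in G# major, not the diatonic iv (C#m). Borrowed into G# minor it is written IV.

IV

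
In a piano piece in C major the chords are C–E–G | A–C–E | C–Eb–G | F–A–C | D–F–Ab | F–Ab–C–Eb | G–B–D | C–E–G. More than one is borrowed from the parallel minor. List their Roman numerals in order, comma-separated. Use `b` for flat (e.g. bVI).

In C major the diatonic chords are C, Dm, Em, F, G, Am, Bdim. Of the given chords, C–E–G = C, A–C–E = Am, F–A–C = F and G–B–D = G are diatonic. C–Eb–G doesn't fit — on degree 1 C major would have C (I). Cm is the degree-1 chord of C minor, so it is the borrowed i. But D–F–Ab is foreign: the diatonic ii on degree 2 is Dm, whereas Ddim comes from C minor. It is labeled ii°. But F–Ab–C–Eb is foreign: the diatonic IV on degree 4 is F, whereas Fm7 comes from C minor. It is labeled iv7.

i, ii°, iv7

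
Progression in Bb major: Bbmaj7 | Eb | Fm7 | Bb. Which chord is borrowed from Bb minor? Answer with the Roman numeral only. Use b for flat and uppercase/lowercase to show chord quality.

v7

The diatonic triads in Bb major are Bb, Cm, Dm, Eb, F, Gm, Adim. Of the given chords, Bbmaj7, Eb and Bb are diatonic. Fm7 (F–Ab–C–Eb) is not: scale degree 5 in Bb major carries F (V). In Bb minor the chord on that degree is Fm7, so here it functions as v7, borrowed from the parallel minor.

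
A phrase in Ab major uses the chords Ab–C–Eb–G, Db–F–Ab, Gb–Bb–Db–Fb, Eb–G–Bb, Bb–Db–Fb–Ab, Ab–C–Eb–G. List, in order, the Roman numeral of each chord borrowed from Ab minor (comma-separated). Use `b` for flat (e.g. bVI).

Ab major has the diatonic set Ab, Bbm, Cm, Db, Eb, Fm, Gdim. Ab–C–Eb–G = Abmaj7, Db–F–Ab = Db and Eb–G–Bb = Eb all belong to that set. But Gb–Bb–Db–Fb is foreign: the diatonic vii° on degree 7 is Gdim, whereas Gb7 comes from Ab minor. It is labeled bVII7. Bb–Db–Fb–Ab is not: scale degree 2 in Ab major carries Bbm (ii). In Ab minor the chord on that degree is Bbm7b5, so here it functions as iiø7, borrowed from the parallel minor.

bVII7, iiø7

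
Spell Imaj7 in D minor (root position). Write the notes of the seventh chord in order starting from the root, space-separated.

D F# A C#

The root, D, is scale degree 1 — the same note in D minor and D major; only the chord quality changes. In D major the chord on D is D–F#–A–C#.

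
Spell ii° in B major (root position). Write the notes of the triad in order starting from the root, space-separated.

ii° is built on scale degree 2, which is C# in both B major and its parallel. Stacking thirds in B minor on C# gives C#–E–G.

C# E G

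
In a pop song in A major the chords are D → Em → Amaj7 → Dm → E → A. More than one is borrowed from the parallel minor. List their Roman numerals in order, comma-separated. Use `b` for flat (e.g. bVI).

v, iv

A major has the diatonic set A, Bm, C#m, D, E, F#m, G#dim. Of the given chords, D, Amaj7, E and A are diatonic. Em (E–G–B) is not: scale degree 5 in A major carries E (V). In A minor the chord on that degree is Em, so here it functions as v, borrowed from the parallel minor. Dm (D–F–A) doesn't fit — on degree 4 A major would have D (IV). Dm is the degree-4 chord of A minor, so it is the borrowed iv.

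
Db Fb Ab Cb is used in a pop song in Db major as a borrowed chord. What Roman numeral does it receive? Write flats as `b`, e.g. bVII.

i7

The root Db is the diatonic 1st degree of Db major; the borrowing shows in the chord quality. The diatonic chord on degree 1 would be Db (I), but Db–Fb–Ab–Cb is the minor-seventh chord from Db minor. As a borrowed chord it is labeled i7.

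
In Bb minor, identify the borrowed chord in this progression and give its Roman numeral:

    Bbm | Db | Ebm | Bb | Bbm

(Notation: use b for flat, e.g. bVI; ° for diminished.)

In Bb minor (with V from harmonic minor) the diatonic chords are Bbm, Cdim, Db, Ebm, F, Gb, Ab. Bbm, Db and Ebm are all diatonic. Bb (Bb–D–F) is not: scale degree 1 in Bb minor carries Bbm (i). In Bb major the chord on that degree is Bb, so here it functions as I, borrowed from the parallel major.

I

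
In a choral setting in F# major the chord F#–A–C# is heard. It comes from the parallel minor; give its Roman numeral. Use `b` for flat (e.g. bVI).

i

The root F# is the diatonic 1st degree of F# major; the borrowing shows in the chord quality. F#–A–C# is a minor chord — the form found in F# minor, not the diatonic I (F#). Borrowed into F# major it is written i.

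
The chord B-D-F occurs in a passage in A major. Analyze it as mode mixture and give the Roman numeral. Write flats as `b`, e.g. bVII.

The root B is the diatonic 2nd degree of A major; the borrowing shows in the chord quality. The diatonic chord on degree 2 would be Bm (ii), but B–D–F is the diminished chord from A minor. As a borrowed chord it is labeled ii°.

ii°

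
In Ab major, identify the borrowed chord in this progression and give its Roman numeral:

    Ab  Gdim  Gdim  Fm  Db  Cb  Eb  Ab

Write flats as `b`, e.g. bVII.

bIII

In Ab major the diatonic chords are Ab, Bbm, Cm, Db, Eb, Fm, Gdim. Ab, Gdim, Fm, Db and Eb are all diatonic. Cb (Cb–Eb–Gb) is not: scale degree 3 in Ab major carries Cm (iii). In Ab minor the chord on that degree is Cb, so here it functions as bIII, borrowed from the parallel minor.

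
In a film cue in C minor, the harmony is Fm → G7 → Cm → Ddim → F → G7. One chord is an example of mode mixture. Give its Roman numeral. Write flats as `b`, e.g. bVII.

C minor has the diatonic set Cm, Ddim, Eb, Fm, G, Ab, Bb (with V from harmonic minor). Of the given chords, Fm, G7, Cm and Ddim are diatonic. But F (F–A–C) is foreign: the diatonic iv on degree 4 is Fm, whereas F comes from C major. It is labeled IV.

IV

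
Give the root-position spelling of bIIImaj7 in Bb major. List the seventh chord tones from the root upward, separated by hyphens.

Scale degree 3 in Bb major is D. bIIImaj7 uses the lowered form, Db, taken from Bb minor. In Bb minor the chord on Db is Db–F–Ab–C.

Db-F-Ab-C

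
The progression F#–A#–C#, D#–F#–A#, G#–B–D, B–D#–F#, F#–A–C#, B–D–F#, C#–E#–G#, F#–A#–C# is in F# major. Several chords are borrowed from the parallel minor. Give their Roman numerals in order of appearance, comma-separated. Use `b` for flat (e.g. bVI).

ii°, i, iv

The diatonic triads in F# major are F#, G#m, A#m, B, C#, D#m, E#dim. Of the given chords, F#–A#–C# = F#, D#–F#–A# = D#m, B–D#–F# = B and C#–E#–G# = C# are diatonic. But G#–B–D is foreign: the diatonic ii on degree 2 is G#m, whereas G#dim comes from F# minor. It is labeled ii°. F#–A–C# is not: scale degree 1 in F# major carries F# (I). In F# minor the chord on that degree is F#m, so here it functions as i, borrowed from the parallel minor. B–D–F# doesn't fit — on degree 4 F# major would have B (IV). Bm is the degree-4 chord of F# minor, so it is the borrowed iv.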